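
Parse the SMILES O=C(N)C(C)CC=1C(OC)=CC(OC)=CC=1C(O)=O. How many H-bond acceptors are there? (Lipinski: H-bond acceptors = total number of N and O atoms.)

N atoms: 1; O atoms: 5.
Lipinski HBA = 1 + 5 = 6.

6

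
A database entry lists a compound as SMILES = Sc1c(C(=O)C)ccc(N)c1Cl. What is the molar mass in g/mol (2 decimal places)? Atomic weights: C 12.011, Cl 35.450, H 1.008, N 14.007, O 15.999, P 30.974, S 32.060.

201.67 g/mol

First, the molecular formula is C8H8ClNOS (counting implicit H from valence).
  C: 8 × 12.011 = 96.088
  Cl: 1 × 35.450 = 35.450
  H: 8 × 1.008 = 8.064
  N: 1 × 14.007 = 14.007
  O: 1 × 15.999 = 15.999
  S: 1 × 32.060 = 32.060
Sum: 8×12.011 + 1×35.450 + 8×1.008 + 1×14.007 + 1×15.999 + 1×32.060 = 201.668 → 201.67 g/mol.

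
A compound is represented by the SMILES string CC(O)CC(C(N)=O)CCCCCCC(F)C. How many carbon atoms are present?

13

Count every carbon token in the SMILES (each C, including those in ring-closure positions and inside branches).
Carbon count: 13.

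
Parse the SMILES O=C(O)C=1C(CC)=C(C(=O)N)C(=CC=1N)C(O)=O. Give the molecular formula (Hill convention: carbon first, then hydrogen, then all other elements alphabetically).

C11H12N2O5

Walk through each heavy atom and fill implicit hydrogens from standard valence (C 4, N 3, O 2, S 2, halogen 1):
  atom 1: O, bond orders sum to 2 (valence 2) → 0 H
  atom 2: C, bond orders sum to 4 (valence 4) → 0 H
  atom 3: O, bond orders sum to 1 (valence 2) → 1 H
  atom 4: C, bond orders sum to 4 (valence 4) → 0 H
  atom 5: C, bond orders sum to 4 (valence 4) → 0 H
  atom 6: C, bond orders sum to 2 (valence 4) → 2 H
  atom 7: C, bond orders sum to 1 (valence 4) → 3 H
  atom 8: C, bond orders sum to 4 (valence 4) → 0 H
  atom 9: C, bond orders sum to 4 (valence 4) → 0 H
  atom 10: O, bond orders sum to 2 (valence 2) → 0 H
  atom 11: N, bond orders sum to 1 (valence 3) → 2 H
  atom 12: C, bond orders sum to 4 (valence 4) → 0 H
  atom 13: C, bond orders sum to 3 (valence 4) → 1 H
  atom 14: C, bond orders sum to 4 (valence 4) → 0 H
  atom 15: N, bond orders sum to 1 (valence 3) → 2 H
  atom 16: C, bond orders sum to 4 (valence 4) → 0 H
  atom 17: O, bond orders sum to 1 (valence 2) → 1 H
  atom 18: O, bond orders sum to 2 (valence 2) → 0 H
Totals → C:11, H:12, N:2, O:5.
In Hill order: C11H12N2O5.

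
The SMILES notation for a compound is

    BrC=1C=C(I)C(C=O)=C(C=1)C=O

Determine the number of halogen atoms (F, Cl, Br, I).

2

Halogen atoms appear at heavy-atom positions 1, 5 (1×Br, 1×I).
Other groups present: 2 aldehyde.
Halogen count: 2.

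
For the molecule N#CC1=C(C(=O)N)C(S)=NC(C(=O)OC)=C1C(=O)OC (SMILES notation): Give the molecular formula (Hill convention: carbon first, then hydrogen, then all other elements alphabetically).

Walk through each heavy atom and fill implicit hydrogens from standard valence (C 4, N 3, O 2, S 2, halogen 1):
  atom 1: N, bond orders sum to 3 (valence 3) → 0 H
  atom 2: C, bond orders sum to 4 (valence 4) → 0 H
  atom 3: C, bond orders sum to 4 (valence 4) → 0 H
  atom 4: C, bond orders sum to 4 (valence 4) → 0 H
  atom 5: C, bond orders sum to 4 (valence 4) → 0 H
  atom 6: O, bond orders sum to 2 (valence 2) → 0 H
  atom 7: N, bond orders sum to 1 (valence 3) → 2 H
  atom 8: C, bond orders sum to 4 (valence 4) → 0 H
  atom 9: S, bond orders sum to 1 (valence 2) → 1 H
  atom 10: N, bond orders sum to 3 (valence 3) → 0 H
  atom 11: C, bond orders sum to 4 (valence 4) → 0 H
  atom 12: C, bond orders sum to 4 (valence 4) → 0 H
  atom 13: O, bond orders sum to 2 (valence 2) → 0 H
  atom 14: O, bond orders sum to 2 (valence 2) → 0 H
  atom 15: C, bond orders sum to 1 (valence 4) → 3 H
  atom 16: C, bond orders sum to 4 (valence 4) → 0 H
  atom 17: C, bond orders sum to 4 (valence 4) → 0 H
  atom 18: O, bond orders sum to 2 (valence 2) → 0 H
  atom 19: O, bond orders sum to 2 (valence 2) → 0 H
  atom 20: C, bond orders sum to 1 (valence 4) → 3 H
Totals → C:11, H:9, N:3, O:5, S:1.

C11H9N3O5S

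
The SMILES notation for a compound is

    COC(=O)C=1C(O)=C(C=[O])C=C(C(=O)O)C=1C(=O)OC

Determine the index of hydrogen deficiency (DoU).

8

Molecular formula: C12H10O8.
DoU = (2C + 2 + N − H − X) / 2, where X is the halogen count and O/S are ignored.
    = (2·12 + 2 + 0 − 10 − 0) / 2 = 16 / 2 = 8.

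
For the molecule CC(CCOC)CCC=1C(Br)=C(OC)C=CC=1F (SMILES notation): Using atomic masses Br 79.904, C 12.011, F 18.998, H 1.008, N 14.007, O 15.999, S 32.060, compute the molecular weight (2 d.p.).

First, the molecular formula is C14H20BrFO2 (counting implicit H from valence).
  Br: 1 × 79.904 = 79.904
  C: 14 × 12.011 = 168.154
  F: 1 × 18.998 = 18.998
  H: 20 × 1.008 = 20.160
  O: 2 × 15.999 = 31.998
Sum: 1×79.904 + 14×12.011 + 1×18.998 + 20×1.008 + 2×15.999 = 319.214 → 319.21 g/mol.

319.21 g/mol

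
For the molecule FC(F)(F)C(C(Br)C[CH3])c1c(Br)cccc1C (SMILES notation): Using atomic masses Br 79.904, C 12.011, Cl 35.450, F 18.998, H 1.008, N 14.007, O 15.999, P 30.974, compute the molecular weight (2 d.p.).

374.04 g/mol

First, the molecular formula is C12H13Br2F3 (counting implicit H from valence).
  Br: 2 × 79.904 = 159.808
  C: 12 × 12.011 = 144.132
  F: 3 × 18.998 = 56.994
  H: 13 × 1.008 = 13.104
Sum: 2×79.904 + 12×12.011 + 3×18.998 + 13×1.008 = 374.038 → 374.04 g/mol.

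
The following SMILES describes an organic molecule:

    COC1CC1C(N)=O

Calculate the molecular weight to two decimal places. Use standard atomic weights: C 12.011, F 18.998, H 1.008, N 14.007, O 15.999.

First, the molecular formula is C5H9NO2 (counting implicit H from valence).
  C: 5 × 12.011 = 60.055
  H: 9 × 1.008 = 9.072
  N: 1 × 14.007 = 14.007
  O: 2 × 15.999 = 31.998
Sum: 5×12.011 + 9×1.008 + 1×14.007 + 2×15.999 = 115.132 → 115.13 g/mol.

115.13 g/mol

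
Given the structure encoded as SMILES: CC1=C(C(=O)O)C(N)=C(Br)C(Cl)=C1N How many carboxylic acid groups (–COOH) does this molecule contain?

1

The carboxylic acid motif appears at heavy-atom position 4 in the SMILES.
Other groups present: 2 primary amine.
Carboxylic acid count: 1.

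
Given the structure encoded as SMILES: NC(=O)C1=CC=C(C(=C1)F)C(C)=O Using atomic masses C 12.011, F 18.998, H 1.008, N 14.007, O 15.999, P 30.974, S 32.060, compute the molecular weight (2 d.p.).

First, the molecular formula is C9H8FNO2 (counting implicit H from valence).
  C: 9 × 12.011 = 108.099
  F: 1 × 18.998 = 18.998
  H: 8 × 1.008 = 8.064
  N: 1 × 14.007 = 14.007
  O: 2 × 15.999 = 31.998
Sum: 9×12.011 + 1×18.998 + 8×1.008 + 1×14.007 + 2×15.999 = 181.166 → 181.17 g/mol.

181.17 g/mol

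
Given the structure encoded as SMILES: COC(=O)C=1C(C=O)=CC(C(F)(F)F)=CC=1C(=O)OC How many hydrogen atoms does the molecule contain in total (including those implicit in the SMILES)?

9

Walk through each heavy atom and fill implicit hydrogens from standard valence (C 4, N 3, O 2, S 2, halogen 1):
  atom 1: C, bond orders sum to 1 (valence 4) → 3 H
  atom 2: O, bond orders sum to 2 (valence 2) → 0 H
  atom 3: C, bond orders sum to 4 (valence 4) → 0 H
  atom 4: O, bond orders sum to 2 (valence 2) → 0 H
  atom 5: C, bond orders sum to 4 (valence 4) → 0 H
  atom 6: C, bond orders sum to 4 (valence 4) → 0 H
  atom 7: C, bond orders sum to 3 (valence 4) → 1 H
  atom 8: O, bond orders sum to 2 (valence 2) → 0 H
  atom 9: C, bond orders sum to 3 (valence 4) → 1 H
  atom 10: C, bond orders sum to 4 (valence 4) → 0 H
  atom 11: C, bond orders sum to 4 (valence 4) → 0 H
  atom 12: F (halogen, monovalent) → 0 H
  atom 13: F (halogen, monovalent) → 0 H
  atom 14: F (halogen, monovalent) → 0 H
  atom 15: C, bond orders sum to 3 (valence 4) → 1 H
  atom 16: C, bond orders sum to 4 (valence 4) → 0 H
  atom 17: C, bond orders sum to 4 (valence 4) → 0 H
  atom 18: O, bond orders sum to 2 (valence 2) → 0 H
  atom 19: O, bond orders sum to 2 (valence 2) → 0 H
  atom 20: C, bond orders sum to 1 (valence 4) → 3 H
Total hydrogens: 9.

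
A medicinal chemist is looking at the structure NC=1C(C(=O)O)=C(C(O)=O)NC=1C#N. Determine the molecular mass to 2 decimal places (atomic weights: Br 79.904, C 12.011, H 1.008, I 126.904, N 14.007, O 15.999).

195.13 g/mol

First, the molecular formula is C7H5N3O4 (counting implicit H from valence).
  C: 7 × 12.011 = 84.077
  H: 5 × 1.008 = 5.040
  N: 3 × 14.007 = 42.021
  O: 4 × 15.999 = 63.996
Sum: 7×12.011 + 5×1.008 + 3×14.007 + 4×15.999 = 195.134 → 195.13 g/mol.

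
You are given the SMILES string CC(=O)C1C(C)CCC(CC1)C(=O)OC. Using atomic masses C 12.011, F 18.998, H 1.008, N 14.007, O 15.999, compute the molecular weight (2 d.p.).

212.29 g/mol

First, the molecular formula is C12H20O3 (counting implicit H from valence).
  C: 12 × 12.011 = 144.132
  H: 20 × 1.008 = 20.160
  O: 3 × 15.999 = 47.997
Sum: 12×12.011 + 20×1.008 + 3×15.999 = 212.289 → 212.29 g/mol.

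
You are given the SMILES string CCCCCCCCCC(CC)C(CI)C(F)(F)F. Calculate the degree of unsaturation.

Degree of unsaturation = (number of rings) + (number of π bonds).
Ring closures in the SMILES: 0.
π bonds: none → 0 DoU from unsaturation.
Total DoU = 0 + 0 = 0.

0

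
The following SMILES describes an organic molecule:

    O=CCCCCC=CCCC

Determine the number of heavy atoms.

11

Every atom symbol written in the SMILES (organic subset) is one heavy atom; implicit H are not written.
Heavy atoms by element → C:10, O:1.
Total: 11.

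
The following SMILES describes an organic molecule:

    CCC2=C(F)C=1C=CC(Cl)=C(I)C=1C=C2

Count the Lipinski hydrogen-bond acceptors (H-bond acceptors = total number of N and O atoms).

0

N atoms: 0; O atoms: 0.
Lipinski HBA = 0 + 0 = 0.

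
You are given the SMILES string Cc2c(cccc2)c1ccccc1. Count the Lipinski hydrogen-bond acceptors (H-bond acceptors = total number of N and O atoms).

N atoms: 0; O atoms: 0.
Lipinski HBA = 0 + 0 = 0.

0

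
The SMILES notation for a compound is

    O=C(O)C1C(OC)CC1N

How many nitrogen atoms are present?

1

Scan the SMILES for N atoms (remember two-letter symbols like Cl and Br are single atoms).
Nitrogen count: 1.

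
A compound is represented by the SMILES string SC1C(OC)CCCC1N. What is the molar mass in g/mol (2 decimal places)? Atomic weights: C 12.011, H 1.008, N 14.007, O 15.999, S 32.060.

161.26 g/mol

First, the molecular formula is C7H15NOS (counting implicit H from valence).
  C: 7 × 12.011 = 84.077
  H: 15 × 1.008 = 15.120
  N: 1 × 14.007 = 14.007
  O: 1 × 15.999 = 15.999
  S: 1 × 32.060 = 32.060
Sum: 7×12.011 + 15×1.008 + 1×14.007 + 1×15.999 + 1×32.060 = 161.263 → 161.26 g/mol.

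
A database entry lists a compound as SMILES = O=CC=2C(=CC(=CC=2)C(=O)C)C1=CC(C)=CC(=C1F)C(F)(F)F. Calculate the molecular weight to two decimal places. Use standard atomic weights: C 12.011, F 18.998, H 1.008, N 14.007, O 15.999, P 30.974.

324.27 g/mol

First, the molecular formula is C17H12F4O2 (counting implicit H from valence).
  C: 17 × 12.011 = 204.187
  F: 4 × 18.998 = 75.992
  H: 12 × 1.008 = 12.096
  O: 2 × 15.999 = 31.998
Sum: 17×12.011 + 4×18.998 + 12×1.008 + 2×15.999 = 324.273 → 324.27 g/mol.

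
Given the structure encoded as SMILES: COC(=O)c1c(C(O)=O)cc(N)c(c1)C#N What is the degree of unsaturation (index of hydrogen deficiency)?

8

Molecular formula: C10H8N2O4.
DoU = (2C + 2 + N − H − X) / 2, where X is the halogen count and O/S are ignored.
    = (2·10 + 2 + 2 − 8 − 0) / 2 = 16 / 2 = 8.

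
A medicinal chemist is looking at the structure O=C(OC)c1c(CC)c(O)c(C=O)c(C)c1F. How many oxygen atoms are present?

4

Scan the SMILES for O atoms (remember two-letter symbols like Cl and Br are single atoms).
Oxygen count: 4.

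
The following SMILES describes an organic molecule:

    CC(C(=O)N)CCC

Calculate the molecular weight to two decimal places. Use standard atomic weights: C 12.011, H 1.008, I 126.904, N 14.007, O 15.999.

First, the molecular formula is C6H13NO (counting implicit H from valence).
  C: 6 × 12.011 = 72.066
  H: 13 × 1.008 = 13.104
  N: 1 × 14.007 = 14.007
  O: 1 × 15.999 = 15.999
Sum: 6×12.011 + 13×1.008 + 1×14.007 + 1×15.999 = 115.176 → 115.18 g/mol.

115.18 g/mol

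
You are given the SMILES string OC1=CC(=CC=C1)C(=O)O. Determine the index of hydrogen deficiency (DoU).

5

Degree of unsaturation = (number of rings) + (number of π bonds).
Ring closures in the SMILES: 1.
π bonds: 4 double bonds (each 1 DoU) → 4 DoU from unsaturation.
Total DoU = 1 + 4 = 5.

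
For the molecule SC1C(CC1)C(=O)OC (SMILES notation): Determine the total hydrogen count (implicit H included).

10

Walk through each heavy atom and fill implicit hydrogens from standard valence (C 4, N 3, O 2, S 2, halogen 1):
  atom 1: S, bond orders sum to 1 (valence 2) → 1 H
  atom 2: C, bond orders sum to 3 (valence 4) → 1 H
  atom 3: C, bond orders sum to 3 (valence 4) → 1 H
  atom 4: C, bond orders sum to 2 (valence 4) → 2 H
  atom 5: C, bond orders sum to 2 (valence 4) → 2 H
  atom 6: C, bond orders sum to 4 (valence 4) → 0 H
  atom 7: O, bond orders sum to 2 (valence 2) → 0 H
  atom 8: O, bond orders sum to 2 (valence 2) → 0 H
  atom 9: C, bond orders sum to 1 (valence 4) → 3 H
Total hydrogens: 10.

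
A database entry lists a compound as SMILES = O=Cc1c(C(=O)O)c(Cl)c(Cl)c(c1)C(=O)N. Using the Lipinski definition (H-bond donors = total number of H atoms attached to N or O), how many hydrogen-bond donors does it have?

3

Donors: find every N or O and count the H atoms it carries.
  atom 1 (O): bond orders sum to 2 → 0 H
  atom 6 (O): bond orders sum to 2 → 0 H
  atom 7 (O): bond orders sum to 1 → 1 H
  atom 15 (O): bond orders sum to 2 → 0 H
  atom 16 (N): bond orders sum to 1 → 2 H
Lipinski HBD = 3.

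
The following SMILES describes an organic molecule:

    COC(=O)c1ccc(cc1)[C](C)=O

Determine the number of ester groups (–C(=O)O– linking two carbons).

The ester motif appears at heavy-atom position 3 in the SMILES.
Other groups present: 1 ketone.
Ester count: 1.

1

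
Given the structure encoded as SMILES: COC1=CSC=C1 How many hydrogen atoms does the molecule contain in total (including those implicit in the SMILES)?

6

Walk through each heavy atom and fill implicit hydrogens from standard valence (C 4, N 3, O 2, S 2, halogen 1):
  atom 1: C, bond orders sum to 1 (valence 4) → 3 H
  atom 2: O, bond orders sum to 2 (valence 2) → 0 H
  atom 3: C, bond orders sum to 4 (valence 4) → 0 H
  atom 4: C, bond orders sum to 3 (valence 4) → 1 H
  atom 5: S, bond orders sum to 2 (valence 2) → 0 H
  atom 6: C, bond orders sum to 3 (valence 4) → 1 H
  atom 7: C, bond orders sum to 3 (valence 4) → 1 H
Total hydrogens: 6.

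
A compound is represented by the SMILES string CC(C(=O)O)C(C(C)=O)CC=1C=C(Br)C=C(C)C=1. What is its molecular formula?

Walk through each heavy atom and fill implicit hydrogens from standard valence (C 4, N 3, O 2, S 2, halogen 1):
  atom 1: C, bond orders sum to 1 (valence 4) → 3 H
  atom 2: C, bond orders sum to 3 (valence 4) → 1 H
  atom 3: C, bond orders sum to 4 (valence 4) → 0 H
  atom 4: O, bond orders sum to 2 (valence 2) → 0 H
  atom 5: O, bond orders sum to 1 (valence 2) → 1 H
  atom 6: C, bond orders sum to 3 (valence 4) → 1 H
  atom 7: C, bond orders sum to 4 (valence 4) → 0 H
  atom 8: C, bond orders sum to 1 (valence 4) → 3 H
  atom 9: O, bond orders sum to 2 (valence 2) → 0 H
  atom 10: C, bond orders sum to 2 (valence 4) → 2 H
  atom 11: C, bond orders sum to 4 (valence 4) → 0 H
  atom 12: C, bond orders sum to 3 (valence 4) → 1 H
  atom 13: C, bond orders sum to 4 (valence 4) → 0 H
  atom 14: Br (halogen, monovalent) → 0 H
  atom 15: C, bond orders sum to 3 (valence 4) → 1 H
  atom 16: C, bond orders sum to 4 (valence 4) → 0 H
  atom 17: C, bond orders sum to 1 (valence 4) → 3 H
  atom 18: C, bond orders sum to 3 (valence 4) → 1 H
Totals → C:14, H:17, Br:1, O:3.

C14H17BrO3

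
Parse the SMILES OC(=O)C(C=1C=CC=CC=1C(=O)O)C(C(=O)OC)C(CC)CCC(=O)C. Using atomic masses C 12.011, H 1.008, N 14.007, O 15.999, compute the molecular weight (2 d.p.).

364.39 g/mol

First, the molecular formula is C19H24O7 (counting implicit H from valence).
  C: 19 × 12.011 = 228.209
  H: 24 × 1.008 = 24.192
  O: 7 × 15.999 = 111.993
Sum: 19×12.011 + 24×1.008 + 7×15.999 = 364.394 → 364.39 g/mol.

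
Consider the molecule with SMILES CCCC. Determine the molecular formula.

Walk through each heavy atom and fill implicit hydrogens from standard valence (C 4, N 3, O 2, S 2, halogen 1):
  atom 1: C, bond orders sum to 1 (valence 4) → 3 H
  atom 2: C, bond orders sum to 2 (valence 4) → 2 H
  atom 3: C, bond orders sum to 2 (valence 4) → 2 H
  atom 4: C, bond orders sum to 1 (valence 4) → 3 H
Totals → C:4, H:10.

C4H10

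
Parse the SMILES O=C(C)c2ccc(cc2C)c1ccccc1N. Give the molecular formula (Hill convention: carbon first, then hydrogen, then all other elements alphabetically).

C15H15NO

Walk through each heavy atom and fill implicit hydrogens from standard valence (C 4, N 3, O 2, S 2, halogen 1); for lowercase aromatic atoms, an aromatic c carries 1 H when it has two neighbours and 0 H with three, and aromatic n carries 0 H:
  atom 1: O, bond orders sum to 2 (valence 2) → 0 H
  atom 2: C, bond orders sum to 4 (valence 4) → 0 H
  atom 3: C, bond orders sum to 1 (valence 4) → 3 H
  atom 4: aromatic c, 3 neighbours → 0 H
  atom 5: aromatic c, 2 neighbours → 1 H
  atom 6: aromatic c, 2 neighbours → 1 H
  atom 7: aromatic c, 3 neighbours → 0 H
  atom 8: aromatic c, 2 neighbours → 1 H
  atom 9: aromatic c, 3 neighbours → 0 H
  atom 10: C, bond orders sum to 1 (valence 4) → 3 H
  atom 11: aromatic c, 3 neighbours → 0 H
  atom 12: aromatic c, 2 neighbours → 1 H
  atom 13: aromatic c, 2 neighbours → 1 H
  atom 14: aromatic c, 2 neighbours → 1 H
  atom 15: aromatic c, 2 neighbours → 1 H
  atom 16: aromatic c, 3 neighbours → 0 H
  atom 17: N, bond orders sum to 1 (valence 3) → 2 H
Totals → C:15, H:15, N:1, O:1.
In Hill order: C15H15NO.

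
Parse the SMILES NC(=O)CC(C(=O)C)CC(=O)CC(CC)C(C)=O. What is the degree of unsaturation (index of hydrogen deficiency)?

Molecular formula: C13H21NO4.
DoU = (2C + 2 + N − H − X) / 2, where X is the halogen count and O/S are ignored.
    = (2·13 + 2 + 1 − 21 − 0) / 2 = 8 / 2 = 4.

4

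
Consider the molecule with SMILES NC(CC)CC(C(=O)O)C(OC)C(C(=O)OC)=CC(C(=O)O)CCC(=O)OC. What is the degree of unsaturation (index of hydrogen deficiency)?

Molecular formula: C18H29NO9.
DoU = (2C + 2 + N − H − X) / 2, where X is the halogen count and O/S are ignored.
    = (2·18 + 2 + 1 − 29 − 0) / 2 = 10 / 2 = 5.

5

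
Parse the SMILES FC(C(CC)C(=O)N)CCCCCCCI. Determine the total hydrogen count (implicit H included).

Walk through each heavy atom and fill implicit hydrogens from standard valence (C 4, N 3, O 2, S 2, halogen 1):
  atom 1: F (halogen, monovalent) → 0 H
  atom 2: C, bond orders sum to 3 (valence 4) → 1 H
  atom 3: C, bond orders sum to 3 (valence 4) → 1 H
  atom 4: C, bond orders sum to 2 (valence 4) → 2 H
  atom 5: C, bond orders sum to 1 (valence 4) → 3 H
  atom 6: C, bond orders sum to 4 (valence 4) → 0 H
  atom 7: O, bond orders sum to 2 (valence 2) → 0 H
  atom 8: N, bond orders sum to 1 (valence 3) → 2 H
  atom 9: C, bond orders sum to 2 (valence 4) → 2 H
  atom 10: C, bond orders sum to 2 (valence 4) → 2 H
  atom 11: C, bond orders sum to 2 (valence 4) → 2 H
  atom 12: C, bond orders sum to 2 (valence 4) → 2 H
  atom 13: C, bond orders sum to 2 (valence 4) → 2 H
  atom 14: C, bond orders sum to 2 (valence 4) → 2 H
  atom 15: C, bond orders sum to 2 (valence 4) → 2 H
  atom 16: I (halogen, monovalent) → 0 H
Total hydrogens: 23.

23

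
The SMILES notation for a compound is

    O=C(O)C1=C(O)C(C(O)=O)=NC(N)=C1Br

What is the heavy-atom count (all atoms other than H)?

15

Every atom symbol written in the SMILES (organic subset) is one heavy atom; implicit H are not written.
Heavy atoms by element → Br:1, C:7, N:2, O:5.
Total: 15.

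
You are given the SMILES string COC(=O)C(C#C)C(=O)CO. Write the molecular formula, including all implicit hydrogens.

C7H8O4

Walk through each heavy atom and fill implicit hydrogens from standard valence (C 4, N 3, O 2, S 2, halogen 1):
  atom 1: C, bond orders sum to 1 (valence 4) → 3 H
  atom 2: O, bond orders sum to 2 (valence 2) → 0 H
  atom 3: C, bond orders sum to 4 (valence 4) → 0 H
  atom 4: O, bond orders sum to 2 (valence 2) → 0 H
  atom 5: C, bond orders sum to 3 (valence 4) → 1 H
  atom 6: C, bond orders sum to 4 (valence 4) → 0 H
  atom 7: C, bond orders sum to 3 (valence 4) → 1 H
  atom 8: C, bond orders sum to 4 (valence 4) → 0 H
  atom 9: O, bond orders sum to 2 (valence 2) → 0 H
  atom 10: C, bond orders sum to 2 (valence 4) → 2 H
  atom 11: O, bond orders sum to 1 (valence 2) → 1 H
Totals → C:7, H:8, O:4.
In Hill order: C7H8O4.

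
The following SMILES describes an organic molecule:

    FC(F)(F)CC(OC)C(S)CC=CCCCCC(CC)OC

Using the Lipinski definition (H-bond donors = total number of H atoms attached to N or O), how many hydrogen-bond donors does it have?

Donors: find every N or O and count the H atoms it carries.
  atom 7 (O): bond orders sum to 2 → 0 H
  atom 21 (O): bond orders sum to 2 → 0 H
Lipinski HBD = 0.

0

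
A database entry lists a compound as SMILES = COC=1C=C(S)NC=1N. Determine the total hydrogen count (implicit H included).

Walk through each heavy atom and fill implicit hydrogens from standard valence (C 4, N 3, O 2, S 2, halogen 1):
  atom 1: C, bond orders sum to 1 (valence 4) → 3 H
  atom 2: O, bond orders sum to 2 (valence 2) → 0 H
  atom 3: C, bond orders sum to 4 (valence 4) → 0 H
  atom 4: C, bond orders sum to 3 (valence 4) → 1 H
  atom 5: C, bond orders sum to 4 (valence 4) → 0 H
  atom 6: S, bond orders sum to 1 (valence 2) → 1 H
  atom 7: N, bond orders sum to 2 (valence 3) → 1 H
  atom 8: C, bond orders sum to 4 (valence 4) → 0 H
  atom 9: N, bond orders sum to 1 (valence 3) → 2 H
Total hydrogens: 8.

8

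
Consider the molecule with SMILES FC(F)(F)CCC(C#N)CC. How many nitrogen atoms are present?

1

Scan the SMILES for N atoms (remember two-letter symbols like Cl and Br are single atoms).
Nitrogen count: 1.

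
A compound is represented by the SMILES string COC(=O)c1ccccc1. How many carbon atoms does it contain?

8

Count every carbon token in the SMILES (each C, including those in ring-closure positions and inside branches).
Carbon count: 8.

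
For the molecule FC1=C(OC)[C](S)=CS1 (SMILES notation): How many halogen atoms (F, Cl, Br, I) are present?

1

Halogen atoms appear at heavy-atom position 1 (1×F).
Other groups present: 1 ether, 1 thiol.
Halogen count: 1.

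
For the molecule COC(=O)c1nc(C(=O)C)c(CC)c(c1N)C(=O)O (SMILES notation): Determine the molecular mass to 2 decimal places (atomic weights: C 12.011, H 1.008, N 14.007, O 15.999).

First, the molecular formula is C12H14N2O5 (counting implicit H from valence).
  C: 12 × 12.011 = 144.132
  H: 14 × 1.008 = 14.112
  N: 2 × 14.007 = 28.014
  O: 5 × 15.999 = 79.995
Sum: 12×12.011 + 14×1.008 + 2×14.007 + 5×15.999 = 266.253 → 266.25 g/mol.

266.25 g/mol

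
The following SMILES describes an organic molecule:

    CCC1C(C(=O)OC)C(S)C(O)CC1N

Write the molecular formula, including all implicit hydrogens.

Walk through each heavy atom and fill implicit hydrogens from standard valence (C 4, N 3, O 2, S 2, halogen 1):
  atom 1: C, bond orders sum to 1 (valence 4) → 3 H
  atom 2: C, bond orders sum to 2 (valence 4) → 2 H
  atom 3: C, bond orders sum to 3 (valence 4) → 1 H
  atom 4: C, bond orders sum to 3 (valence 4) → 1 H
  atom 5: C, bond orders sum to 4 (valence 4) → 0 H
  atom 6: O, bond orders sum to 2 (valence 2) → 0 H
  atom 7: O, bond orders sum to 2 (valence 2) → 0 H
  atom 8: C, bond orders sum to 1 (valence 4) → 3 H
  atom 9: C, bond orders sum to 3 (valence 4) → 1 H
  atom 10: S, bond orders sum to 1 (valence 2) → 1 H
  atom 11: C, bond orders sum to 3 (valence 4) → 1 H
  atom 12: O, bond orders sum to 1 (valence 2) → 1 H
  atom 13: C, bond orders sum to 2 (valence 4) → 2 H
  atom 14: C, bond orders sum to 3 (valence 4) → 1 H
  atom 15: N, bond orders sum to 1 (valence 3) → 2 H
Totals → C:10, H:19, N:1, O:3, S:1.
In Hill order: C10H19NO3S.

C10H19NO3S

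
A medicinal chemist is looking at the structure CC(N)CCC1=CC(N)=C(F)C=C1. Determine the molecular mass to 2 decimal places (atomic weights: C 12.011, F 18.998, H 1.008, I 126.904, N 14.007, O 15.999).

182.24 g/mol

First, the molecular formula is C10H15FN2 (counting implicit H from valence).
  C: 10 × 12.011 = 120.110
  F: 1 × 18.998 = 18.998
  H: 15 × 1.008 = 15.120
  N: 2 × 14.007 = 28.014
Sum: 10×12.011 + 1×18.998 + 15×1.008 + 2×14.007 = 182.242 → 182.24 g/mol.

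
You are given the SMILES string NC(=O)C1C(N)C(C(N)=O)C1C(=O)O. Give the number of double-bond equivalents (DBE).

Degree of unsaturation = (number of rings) + (number of π bonds).
Ring closures in the SMILES: 1.
π bonds: 3 double bonds (each 1 DoU) → 3 DoU from unsaturation.
Total DoU = 1 + 3 = 4.

4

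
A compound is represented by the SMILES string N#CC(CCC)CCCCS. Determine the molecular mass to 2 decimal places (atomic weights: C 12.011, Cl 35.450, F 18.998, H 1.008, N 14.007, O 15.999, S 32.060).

171.30 g/mol

First, the molecular formula is C9H17NS (counting implicit H from valence).
  C: 9 × 12.011 = 108.099
  H: 17 × 1.008 = 17.136
  N: 1 × 14.007 = 14.007
  S: 1 × 32.060 = 32.060
Sum: 9×12.011 + 17×1.008 + 1×14.007 + 1×32.060 = 171.302 → 171.30 g/mol.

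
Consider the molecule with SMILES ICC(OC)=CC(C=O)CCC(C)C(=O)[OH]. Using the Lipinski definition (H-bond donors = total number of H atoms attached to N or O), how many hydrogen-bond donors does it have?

Donors: find every N or O and count the H atoms it carries.
  atom 4 (O): bond orders sum to 2 → 0 H
  atom 9 (O): bond orders sum to 2 → 0 H
  atom 15 (O): bond orders sum to 2 → 0 H
  atom 16 (O): bond orders sum to 1 → 1 H
Lipinski HBD = 1.

1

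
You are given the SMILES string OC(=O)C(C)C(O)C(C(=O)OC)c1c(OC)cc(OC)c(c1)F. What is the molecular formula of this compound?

C15H19FO7

Walk through each heavy atom and fill implicit hydrogens from standard valence (C 4, N 3, O 2, S 2, halogen 1); for lowercase aromatic atoms, an aromatic c carries 1 H when it has two neighbours and 0 H with three, and aromatic n carries 0 H:
  atom 1: O, bond orders sum to 1 (valence 2) → 1 H
  atom 2: C, bond orders sum to 4 (valence 4) → 0 H
  atom 3: O, bond orders sum to 2 (valence 2) → 0 H
  atom 4: C, bond orders sum to 3 (valence 4) → 1 H
  atom 5: C, bond orders sum to 1 (valence 4) → 3 H
  atom 6: C, bond orders sum to 3 (valence 4) → 1 H
  atom 7: O, bond orders sum to 1 (valence 2) → 1 H
  atom 8: C, bond orders sum to 3 (valence 4) → 1 H
  atom 9: C, bond orders sum to 4 (valence 4) → 0 H
  atom 10: O, bond orders sum to 2 (valence 2) → 0 H
  atom 11: O, bond orders sum to 2 (valence 2) → 0 H
  atom 12: C, bond orders sum to 1 (valence 4) → 3 H
  atom 13: aromatic c, 3 neighbours → 0 H
  atom 14: aromatic c, 3 neighbours → 0 H
  atom 15: O, bond orders sum to 2 (valence 2) → 0 H
  atom 16: C, bond orders sum to 1 (valence 4) → 3 H
  atom 17: aromatic c, 2 neighbours → 1 H
  atom 18: aromatic c, 3 neighbours → 0 H
  atom 19: O, bond orders sum to 2 (valence 2) → 0 H
  atom 20: C, bond orders sum to 1 (valence 4) → 3 H
  atom 21: aromatic c, 3 neighbours → 0 H
  atom 22: aromatic c, 2 neighbours → 1 H
  atom 23: F (halogen, monovalent) → 0 H
Totals → C:15, H:19, F:1, O:7.
In Hill order: C15H19FO7.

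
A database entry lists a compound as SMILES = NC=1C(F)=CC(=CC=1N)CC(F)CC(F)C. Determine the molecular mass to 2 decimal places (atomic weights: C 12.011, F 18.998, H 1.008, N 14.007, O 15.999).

232.25 g/mol

First, the molecular formula is C11H15F3N2 (counting implicit H from valence).
  C: 11 × 12.011 = 132.121
  F: 3 × 18.998 = 56.994
  H: 15 × 1.008 = 15.120
  N: 2 × 14.007 = 28.014
Sum: 11×12.011 + 3×18.998 + 15×1.008 + 2×14.007 = 232.249 → 232.25 g/mol.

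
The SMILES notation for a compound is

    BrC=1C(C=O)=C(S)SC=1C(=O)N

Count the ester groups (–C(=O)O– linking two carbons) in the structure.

0

Scan the SMILES for the ester motif — none present.
Groups that are present: 1 aldehyde, 1 amide, 1 thiol.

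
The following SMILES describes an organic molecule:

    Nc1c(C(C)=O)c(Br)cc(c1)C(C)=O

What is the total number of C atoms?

10

Count every carbon token in the SMILES (each C, including those in ring-closure positions and inside branches).
Carbon count: 10.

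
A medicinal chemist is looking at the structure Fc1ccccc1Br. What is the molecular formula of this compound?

C6H4BrF

Walk through each heavy atom and fill implicit hydrogens from standard valence (C 4, N 3, O 2, S 2, halogen 1); for lowercase aromatic atoms, an aromatic c carries 1 H when it has two neighbours and 0 H with three, and aromatic n carries 0 H:
  atom 1: F (halogen, monovalent) → 0 H
  atom 2: aromatic c, 3 neighbours → 0 H
  atom 3: aromatic c, 2 neighbours → 1 H
  atom 4: aromatic c, 2 neighbours → 1 H
  atom 5: aromatic c, 2 neighbours → 1 H
  atom 6: aromatic c, 2 neighbours → 1 H
  atom 7: aromatic c, 3 neighbours → 0 H
  atom 8: Br (halogen, monovalent) → 0 H
Totals → C:6, H:4, Br:1, F:1.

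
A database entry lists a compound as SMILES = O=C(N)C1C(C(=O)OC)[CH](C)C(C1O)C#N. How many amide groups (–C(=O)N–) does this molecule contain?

The amide motif appears at heavy-atom position 2 in the SMILES.
Other groups present: 1 ester, 1 hydroxyl, 1 nitrile.
Amide count: 1.

1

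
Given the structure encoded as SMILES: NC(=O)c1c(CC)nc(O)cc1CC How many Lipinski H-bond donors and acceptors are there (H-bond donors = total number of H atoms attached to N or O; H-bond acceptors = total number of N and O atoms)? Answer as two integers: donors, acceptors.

3, 4

Donors: find every N or O and count the H atoms it carries.
  atom 1 (N): bond orders sum to 1 → 2 H
  atom 3 (O): bond orders sum to 2 → 0 H
  atom 8 (N): bond orders sum to 3 → 0 H
  atom 10 (O): bond orders sum to 1 → 1 H
Lipinski HBD = 3.
Acceptors: N atoms = 2, O atoms = 2 → HBA = 4.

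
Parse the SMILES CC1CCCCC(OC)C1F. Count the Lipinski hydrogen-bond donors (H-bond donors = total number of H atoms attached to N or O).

Donors: find every N or O and count the H atoms it carries.
  atom 8 (O): bond orders sum to 2 → 0 H
Lipinski HBD = 0.

0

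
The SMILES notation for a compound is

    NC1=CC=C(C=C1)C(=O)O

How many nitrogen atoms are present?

Scan the SMILES for N atoms (remember two-letter symbols like Cl and Br are single atoms).
Nitrogen count: 1.

1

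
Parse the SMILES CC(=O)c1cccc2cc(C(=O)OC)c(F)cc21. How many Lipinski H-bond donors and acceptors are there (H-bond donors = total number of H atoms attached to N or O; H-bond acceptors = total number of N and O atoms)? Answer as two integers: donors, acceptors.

0, 3

Donors: find every N or O and count the H atoms it carries.
  atom 3 (O): bond orders sum to 2 → 0 H
  atom 12 (O): bond orders sum to 2 → 0 H
  atom 13 (O): bond orders sum to 2 → 0 H
Lipinski HBD = 0.
Acceptors: N atoms = 0, O atoms = 3 → HBA = 3.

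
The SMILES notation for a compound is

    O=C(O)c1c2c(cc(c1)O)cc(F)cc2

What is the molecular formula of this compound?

C11H7FO3

Walk through each heavy atom and fill implicit hydrogens from standard valence (C 4, N 3, O 2, S 2, halogen 1); for lowercase aromatic atoms, an aromatic c carries 1 H when it has two neighbours and 0 H with three, and aromatic n carries 0 H:
  atom 1: O, bond orders sum to 2 (valence 2) → 0 H
  atom 2: C, bond orders sum to 4 (valence 4) → 0 H
  atom 3: O, bond orders sum to 1 (valence 2) → 1 H
  atom 4: aromatic c, 3 neighbours → 0 H
  atom 5: aromatic c, 3 neighbours → 0 H
  atom 6: aromatic c, 3 neighbours → 0 H
  atom 7: aromatic c, 2 neighbours → 1 H
  atom 8: aromatic c, 3 neighbours → 0 H
  atom 9: aromatic c, 2 neighbours → 1 H
  atom 10: O, bond orders sum to 1 (valence 2) → 1 H
  atom 11: aromatic c, 2 neighbours → 1 H
  atom 12: aromatic c, 3 neighbours → 0 H
  atom 13: F (halogen, monovalent) → 0 H
  atom 14: aromatic c, 2 neighbours → 1 H
  atom 15: aromatic c, 2 neighbours → 1 H
Totals → C:11, H:7, F:1, O:3.
In Hill order: C11H7FO3.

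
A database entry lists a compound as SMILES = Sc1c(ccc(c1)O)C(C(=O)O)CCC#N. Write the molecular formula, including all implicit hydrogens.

C11H11NO3S

Walk through each heavy atom and fill implicit hydrogens from standard valence (C 4, N 3, O 2, S 2, halogen 1); for lowercase aromatic atoms, an aromatic c carries 1 H when it has two neighbours and 0 H with three, and aromatic n carries 0 H:
  atom 1: S, bond orders sum to 1 (valence 2) → 1 H
  atom 2: aromatic c, 3 neighbours → 0 H
  atom 3: aromatic c, 3 neighbours → 0 H
  atom 4: aromatic c, 2 neighbours → 1 H
  atom 5: aromatic c, 2 neighbours → 1 H
  atom 6: aromatic c, 3 neighbours → 0 H
  atom 7: aromatic c, 2 neighbours → 1 H
  atom 8: O, bond orders sum to 1 (valence 2) → 1 H
  atom 9: C, bond orders sum to 3 (valence 4) → 1 H
  atom 10: C, bond orders sum to 4 (valence 4) → 0 H
  atom 11: O, bond orders sum to 2 (valence 2) → 0 H
  atom 12: O, bond orders sum to 1 (valence 2) → 1 H
  atom 13: C, bond orders sum to 2 (valence 4) → 2 H
  atom 14: C, bond orders sum to 2 (valence 4) → 2 H
  atom 15: C, bond orders sum to 4 (valence 4) → 0 H
  atom 16: N, bond orders sum to 3 (valence 3) → 0 H
Totals → C:11, H:11, N:1, O:3, S:1.
In Hill order: C11H11NO3S.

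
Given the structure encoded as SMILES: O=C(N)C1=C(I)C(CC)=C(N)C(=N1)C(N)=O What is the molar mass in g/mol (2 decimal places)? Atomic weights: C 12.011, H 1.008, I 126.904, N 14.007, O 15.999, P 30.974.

First, the molecular formula is C9H11IN4O2 (counting implicit H from valence).
  C: 9 × 12.011 = 108.099
  H: 11 × 1.008 = 11.088
  I: 1 × 126.904 = 126.904
  N: 4 × 14.007 = 56.028
  O: 2 × 15.999 = 31.998
Sum: 9×12.011 + 11×1.008 + 1×126.904 + 4×14.007 + 2×15.999 = 334.117 → 334.12 g/mol.

334.12 g/mol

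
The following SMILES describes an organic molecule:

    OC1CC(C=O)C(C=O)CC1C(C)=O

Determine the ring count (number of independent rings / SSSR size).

1

In SMILES, each pair of matching ring-closure digits denotes one ring-closing bond; the number of such bonds equals the number of independent rings.
Ring-closure bonds here: 1.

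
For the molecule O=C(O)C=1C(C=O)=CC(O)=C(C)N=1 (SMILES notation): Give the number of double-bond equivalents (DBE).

Molecular formula: C8H7NO4.
DoU = (2C + 2 + N − H − X) / 2, where X is the halogen count and O/S are ignored.
    = (2·8 + 2 + 1 − 7 − 0) / 2 = 12 / 2 = 6.

6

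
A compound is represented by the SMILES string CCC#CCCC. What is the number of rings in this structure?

0

In SMILES, each pair of matching ring-closure digits denotes one ring-closing bond; the number of such bonds equals the number of independent rings.
Ring-closure bonds here: 0.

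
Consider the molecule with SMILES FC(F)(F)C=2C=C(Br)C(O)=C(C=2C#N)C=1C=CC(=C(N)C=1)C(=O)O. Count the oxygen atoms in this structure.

3

Scan the SMILES for O atoms (remember two-letter symbols like Cl and Br are single atoms).
Oxygen count: 3.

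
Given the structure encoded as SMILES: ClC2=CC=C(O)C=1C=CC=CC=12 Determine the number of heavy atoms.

Every atom symbol written in the SMILES (organic subset) is one heavy atom; implicit H are not written.
Heavy atoms by element → C:10, Cl:1, O:1.
Total: 12.

12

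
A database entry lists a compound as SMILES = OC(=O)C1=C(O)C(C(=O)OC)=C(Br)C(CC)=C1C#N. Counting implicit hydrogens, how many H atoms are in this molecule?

Walk through each heavy atom and fill implicit hydrogens from standard valence (C 4, N 3, O 2, S 2, halogen 1):
  atom 1: O, bond orders sum to 1 (valence 2) → 1 H
  atom 2: C, bond orders sum to 4 (valence 4) → 0 H
  atom 3: O, bond orders sum to 2 (valence 2) → 0 H
  atom 4: C, bond orders sum to 4 (valence 4) → 0 H
  atom 5: C, bond orders sum to 4 (valence 4) → 0 H
  atom 6: O, bond orders sum to 1 (valence 2) → 1 H
  atom 7: C, bond orders sum to 4 (valence 4) → 0 H
  atom 8: C, bond orders sum to 4 (valence 4) → 0 H
  atom 9: O, bond orders sum to 2 (valence 2) → 0 H
  atom 10: O, bond orders sum to 2 (valence 2) → 0 H
  atom 11: C, bond orders sum to 1 (valence 4) → 3 H
  atom 12: C, bond orders sum to 4 (valence 4) → 0 H
  atom 13: Br (halogen, monovalent) → 0 H
  atom 14: C, bond orders sum to 4 (valence 4) → 0 H
  atom 15: C, bond orders sum to 2 (valence 4) → 2 H
  atom 16: C, bond orders sum to 1 (valence 4) → 3 H
  atom 17: C, bond orders sum to 4 (valence 4) → 0 H
  atom 18: C, bond orders sum to 4 (valence 4) → 0 H
  atom 19: N, bond orders sum to 3 (valence 3) → 0 H
Total hydrogens: 10.

10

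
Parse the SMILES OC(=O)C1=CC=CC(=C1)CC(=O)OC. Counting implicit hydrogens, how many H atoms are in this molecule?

10

Walk through each heavy atom and fill implicit hydrogens from standard valence (C 4, N 3, O 2, S 2, halogen 1):
  atom 1: O, bond orders sum to 1 (valence 2) → 1 H
  atom 2: C, bond orders sum to 4 (valence 4) → 0 H
  atom 3: O, bond orders sum to 2 (valence 2) → 0 H
  atom 4: C, bond orders sum to 4 (valence 4) → 0 H
  atom 5: C, bond orders sum to 3 (valence 4) → 1 H
  atom 6: C, bond orders sum to 3 (valence 4) → 1 H
  atom 7: C, bond orders sum to 3 (valence 4) → 1 H
  atom 8: C, bond orders sum to 4 (valence 4) → 0 H
  atom 9: C, bond orders sum to 3 (valence 4) → 1 H
  atom 10: C, bond orders sum to 2 (valence 4) → 2 H
  atom 11: C, bond orders sum to 4 (valence 4) → 0 H
  atom 12: O, bond orders sum to 2 (valence 2) → 0 H
  atom 13: O, bond orders sum to 2 (valence 2) → 0 H
  atom 14: C, bond orders sum to 1 (valence 4) → 3 H
Total hydrogens: 10.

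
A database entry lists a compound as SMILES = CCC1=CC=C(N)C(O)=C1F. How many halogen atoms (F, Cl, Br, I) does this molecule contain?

1

Halogen atoms appear at heavy-atom position 11 (1×F).
Other groups present: 1 hydroxyl, 1 primary amine.
Halogen count: 1.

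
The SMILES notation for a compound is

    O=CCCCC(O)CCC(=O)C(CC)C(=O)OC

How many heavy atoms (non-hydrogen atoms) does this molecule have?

Every atom symbol written in the SMILES (organic subset) is one heavy atom; implicit H are not written.
Heavy atoms by element → C:13, O:5.
Total: 18.

18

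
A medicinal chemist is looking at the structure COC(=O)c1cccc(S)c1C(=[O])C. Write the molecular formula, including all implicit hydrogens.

Walk through each heavy atom and fill implicit hydrogens from standard valence (C 4, N 3, O 2, S 2, halogen 1); for lowercase aromatic atoms, an aromatic c carries 1 H when it has two neighbours and 0 H with three, and aromatic n carries 0 H:
  atom 1: C, bond orders sum to 1 (valence 4) → 3 H
  atom 2: O, bond orders sum to 2 (valence 2) → 0 H
  atom 3: C, bond orders sum to 4 (valence 4) → 0 H
  atom 4: O, bond orders sum to 2 (valence 2) → 0 H
  atom 5: aromatic c, 3 neighbours → 0 H
  atom 6: aromatic c, 2 neighbours → 1 H
  atom 7: aromatic c, 2 neighbours → 1 H
  atom 8: aromatic c, 2 neighbours → 1 H
  atom 9: aromatic c, 3 neighbours → 0 H
  atom 10: S, bond orders sum to 1 (valence 2) → 1 H
  atom 11: aromatic c, 3 neighbours → 0 H
  atom 12: C, bond orders sum to 4 (valence 4) → 0 H
  atom 13: O with explicit H count 0
  atom 14: C, bond orders sum to 1 (valence 4) → 3 H
Totals → C:10, H:10, O:3, S:1.

C10H10O3S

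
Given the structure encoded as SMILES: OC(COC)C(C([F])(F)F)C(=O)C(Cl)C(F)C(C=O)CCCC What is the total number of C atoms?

Count every carbon token in the SMILES (each C, including those in ring-closure positions and inside branches).
Carbon count: 14.

14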